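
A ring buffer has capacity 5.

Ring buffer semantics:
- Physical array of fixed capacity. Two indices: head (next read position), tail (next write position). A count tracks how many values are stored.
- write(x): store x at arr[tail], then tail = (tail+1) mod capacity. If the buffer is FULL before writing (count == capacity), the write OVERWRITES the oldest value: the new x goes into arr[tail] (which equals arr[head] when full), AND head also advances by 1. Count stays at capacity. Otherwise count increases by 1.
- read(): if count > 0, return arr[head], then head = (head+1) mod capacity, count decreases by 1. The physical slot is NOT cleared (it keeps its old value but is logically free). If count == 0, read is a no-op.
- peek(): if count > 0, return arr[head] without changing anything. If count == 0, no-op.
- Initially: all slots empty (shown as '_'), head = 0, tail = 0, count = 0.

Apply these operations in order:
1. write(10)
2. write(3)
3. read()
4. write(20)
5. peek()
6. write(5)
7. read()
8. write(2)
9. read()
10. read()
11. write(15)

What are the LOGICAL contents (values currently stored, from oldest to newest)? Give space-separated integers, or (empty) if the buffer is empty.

Answer: 2 15

Derivation:
After op 1 (write(10)): arr=[10 _ _ _ _] head=0 tail=1 count=1
After op 2 (write(3)): arr=[10 3 _ _ _] head=0 tail=2 count=2
After op 3 (read()): arr=[10 3 _ _ _] head=1 tail=2 count=1
After op 4 (write(20)): arr=[10 3 20 _ _] head=1 tail=3 count=2
After op 5 (peek()): arr=[10 3 20 _ _] head=1 tail=3 count=2
After op 6 (write(5)): arr=[10 3 20 5 _] head=1 tail=4 count=3
After op 7 (read()): arr=[10 3 20 5 _] head=2 tail=4 count=2
After op 8 (write(2)): arr=[10 3 20 5 2] head=2 tail=0 count=3
After op 9 (read()): arr=[10 3 20 5 2] head=3 tail=0 count=2
After op 10 (read()): arr=[10 3 20 5 2] head=4 tail=0 count=1
After op 11 (write(15)): arr=[15 3 20 5 2] head=4 tail=1 count=2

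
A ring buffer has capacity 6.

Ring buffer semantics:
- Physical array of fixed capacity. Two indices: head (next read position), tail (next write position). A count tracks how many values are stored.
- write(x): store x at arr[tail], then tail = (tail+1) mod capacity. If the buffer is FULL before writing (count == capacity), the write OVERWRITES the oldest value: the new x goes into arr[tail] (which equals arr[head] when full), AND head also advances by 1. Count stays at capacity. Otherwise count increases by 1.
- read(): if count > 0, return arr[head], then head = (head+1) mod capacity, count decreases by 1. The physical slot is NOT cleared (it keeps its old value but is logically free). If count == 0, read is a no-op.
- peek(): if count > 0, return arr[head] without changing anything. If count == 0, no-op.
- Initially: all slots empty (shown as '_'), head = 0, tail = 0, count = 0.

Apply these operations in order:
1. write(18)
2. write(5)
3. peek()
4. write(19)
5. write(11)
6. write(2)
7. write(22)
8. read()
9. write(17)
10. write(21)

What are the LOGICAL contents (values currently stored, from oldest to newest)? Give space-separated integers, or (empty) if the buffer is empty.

After op 1 (write(18)): arr=[18 _ _ _ _ _] head=0 tail=1 count=1
After op 2 (write(5)): arr=[18 5 _ _ _ _] head=0 tail=2 count=2
After op 3 (peek()): arr=[18 5 _ _ _ _] head=0 tail=2 count=2
After op 4 (write(19)): arr=[18 5 19 _ _ _] head=0 tail=3 count=3
After op 5 (write(11)): arr=[18 5 19 11 _ _] head=0 tail=4 count=4
After op 6 (write(2)): arr=[18 5 19 11 2 _] head=0 tail=5 count=5
After op 7 (write(22)): arr=[18 5 19 11 2 22] head=0 tail=0 count=6
After op 8 (read()): arr=[18 5 19 11 2 22] head=1 tail=0 count=5
After op 9 (write(17)): arr=[17 5 19 11 2 22] head=1 tail=1 count=6
After op 10 (write(21)): arr=[17 21 19 11 2 22] head=2 tail=2 count=6

Answer: 19 11 2 22 17 21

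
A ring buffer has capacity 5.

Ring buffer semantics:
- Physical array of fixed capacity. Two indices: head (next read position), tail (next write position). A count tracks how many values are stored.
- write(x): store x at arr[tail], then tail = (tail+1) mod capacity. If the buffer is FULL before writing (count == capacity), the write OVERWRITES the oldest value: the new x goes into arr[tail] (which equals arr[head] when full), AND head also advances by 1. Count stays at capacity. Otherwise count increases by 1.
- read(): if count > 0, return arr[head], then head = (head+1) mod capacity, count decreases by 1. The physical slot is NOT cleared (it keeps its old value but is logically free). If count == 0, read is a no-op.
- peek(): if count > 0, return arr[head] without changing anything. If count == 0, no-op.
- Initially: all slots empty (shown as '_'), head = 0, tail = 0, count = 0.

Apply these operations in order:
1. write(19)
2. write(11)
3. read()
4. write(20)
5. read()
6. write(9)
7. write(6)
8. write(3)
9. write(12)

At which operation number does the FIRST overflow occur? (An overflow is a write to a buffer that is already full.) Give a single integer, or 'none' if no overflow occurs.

After op 1 (write(19)): arr=[19 _ _ _ _] head=0 tail=1 count=1
After op 2 (write(11)): arr=[19 11 _ _ _] head=0 tail=2 count=2
After op 3 (read()): arr=[19 11 _ _ _] head=1 tail=2 count=1
After op 4 (write(20)): arr=[19 11 20 _ _] head=1 tail=3 count=2
After op 5 (read()): arr=[19 11 20 _ _] head=2 tail=3 count=1
After op 6 (write(9)): arr=[19 11 20 9 _] head=2 tail=4 count=2
After op 7 (write(6)): arr=[19 11 20 9 6] head=2 tail=0 count=3
After op 8 (write(3)): arr=[3 11 20 9 6] head=2 tail=1 count=4
After op 9 (write(12)): arr=[3 12 20 9 6] head=2 tail=2 count=5

Answer: none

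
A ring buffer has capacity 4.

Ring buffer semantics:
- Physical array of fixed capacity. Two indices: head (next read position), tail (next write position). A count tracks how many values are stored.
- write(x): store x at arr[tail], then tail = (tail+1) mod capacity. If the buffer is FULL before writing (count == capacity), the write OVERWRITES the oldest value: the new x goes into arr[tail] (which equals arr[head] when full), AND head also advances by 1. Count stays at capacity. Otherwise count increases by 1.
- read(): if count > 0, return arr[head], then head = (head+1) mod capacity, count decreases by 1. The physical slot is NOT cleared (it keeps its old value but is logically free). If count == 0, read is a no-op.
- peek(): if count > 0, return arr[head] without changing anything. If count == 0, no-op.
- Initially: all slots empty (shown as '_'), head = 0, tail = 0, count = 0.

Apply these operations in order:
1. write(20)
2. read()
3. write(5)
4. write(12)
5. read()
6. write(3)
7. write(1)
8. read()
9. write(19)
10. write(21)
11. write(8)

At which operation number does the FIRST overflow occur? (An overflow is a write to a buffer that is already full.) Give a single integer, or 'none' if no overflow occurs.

Answer: 11

Derivation:
After op 1 (write(20)): arr=[20 _ _ _] head=0 tail=1 count=1
After op 2 (read()): arr=[20 _ _ _] head=1 tail=1 count=0
After op 3 (write(5)): arr=[20 5 _ _] head=1 tail=2 count=1
After op 4 (write(12)): arr=[20 5 12 _] head=1 tail=3 count=2
After op 5 (read()): arr=[20 5 12 _] head=2 tail=3 count=1
After op 6 (write(3)): arr=[20 5 12 3] head=2 tail=0 count=2
After op 7 (write(1)): arr=[1 5 12 3] head=2 tail=1 count=3
After op 8 (read()): arr=[1 5 12 3] head=3 tail=1 count=2
After op 9 (write(19)): arr=[1 19 12 3] head=3 tail=2 count=3
After op 10 (write(21)): arr=[1 19 21 3] head=3 tail=3 count=4
After op 11 (write(8)): arr=[1 19 21 8] head=0 tail=0 count=4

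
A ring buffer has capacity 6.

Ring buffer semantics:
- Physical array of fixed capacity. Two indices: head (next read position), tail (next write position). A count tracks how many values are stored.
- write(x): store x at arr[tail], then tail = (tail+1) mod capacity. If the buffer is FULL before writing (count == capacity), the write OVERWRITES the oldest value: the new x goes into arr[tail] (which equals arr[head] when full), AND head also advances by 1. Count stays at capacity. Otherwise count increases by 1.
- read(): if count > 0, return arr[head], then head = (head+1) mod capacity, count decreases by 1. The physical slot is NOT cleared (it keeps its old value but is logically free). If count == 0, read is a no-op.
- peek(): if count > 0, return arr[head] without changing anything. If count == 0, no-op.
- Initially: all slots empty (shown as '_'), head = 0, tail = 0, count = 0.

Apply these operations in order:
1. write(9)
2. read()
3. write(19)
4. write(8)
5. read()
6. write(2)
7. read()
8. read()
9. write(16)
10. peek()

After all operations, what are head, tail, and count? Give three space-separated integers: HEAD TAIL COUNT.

After op 1 (write(9)): arr=[9 _ _ _ _ _] head=0 tail=1 count=1
After op 2 (read()): arr=[9 _ _ _ _ _] head=1 tail=1 count=0
After op 3 (write(19)): arr=[9 19 _ _ _ _] head=1 tail=2 count=1
After op 4 (write(8)): arr=[9 19 8 _ _ _] head=1 tail=3 count=2
After op 5 (read()): arr=[9 19 8 _ _ _] head=2 tail=3 count=1
After op 6 (write(2)): arr=[9 19 8 2 _ _] head=2 tail=4 count=2
After op 7 (read()): arr=[9 19 8 2 _ _] head=3 tail=4 count=1
After op 8 (read()): arr=[9 19 8 2 _ _] head=4 tail=4 count=0
After op 9 (write(16)): arr=[9 19 8 2 16 _] head=4 tail=5 count=1
After op 10 (peek()): arr=[9 19 8 2 16 _] head=4 tail=5 count=1

Answer: 4 5 1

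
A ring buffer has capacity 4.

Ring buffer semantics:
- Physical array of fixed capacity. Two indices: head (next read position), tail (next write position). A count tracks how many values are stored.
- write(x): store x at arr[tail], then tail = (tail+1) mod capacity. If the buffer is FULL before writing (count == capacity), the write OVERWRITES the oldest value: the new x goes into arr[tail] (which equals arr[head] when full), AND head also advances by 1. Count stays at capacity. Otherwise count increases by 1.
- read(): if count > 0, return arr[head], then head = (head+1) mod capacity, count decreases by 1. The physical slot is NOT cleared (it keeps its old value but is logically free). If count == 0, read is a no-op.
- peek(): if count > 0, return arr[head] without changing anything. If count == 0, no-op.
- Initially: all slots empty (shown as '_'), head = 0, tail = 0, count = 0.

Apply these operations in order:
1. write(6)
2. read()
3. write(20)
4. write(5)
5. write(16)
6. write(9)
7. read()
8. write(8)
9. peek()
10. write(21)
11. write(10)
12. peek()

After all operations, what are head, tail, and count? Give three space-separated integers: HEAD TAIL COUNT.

Answer: 0 0 4

Derivation:
After op 1 (write(6)): arr=[6 _ _ _] head=0 tail=1 count=1
After op 2 (read()): arr=[6 _ _ _] head=1 tail=1 count=0
After op 3 (write(20)): arr=[6 20 _ _] head=1 tail=2 count=1
After op 4 (write(5)): arr=[6 20 5 _] head=1 tail=3 count=2
After op 5 (write(16)): arr=[6 20 5 16] head=1 tail=0 count=3
After op 6 (write(9)): arr=[9 20 5 16] head=1 tail=1 count=4
After op 7 (read()): arr=[9 20 5 16] head=2 tail=1 count=3
After op 8 (write(8)): arr=[9 8 5 16] head=2 tail=2 count=4
After op 9 (peek()): arr=[9 8 5 16] head=2 tail=2 count=4
After op 10 (write(21)): arr=[9 8 21 16] head=3 tail=3 count=4
After op 11 (write(10)): arr=[9 8 21 10] head=0 tail=0 count=4
After op 12 (peek()): arr=[9 8 21 10] head=0 tail=0 count=4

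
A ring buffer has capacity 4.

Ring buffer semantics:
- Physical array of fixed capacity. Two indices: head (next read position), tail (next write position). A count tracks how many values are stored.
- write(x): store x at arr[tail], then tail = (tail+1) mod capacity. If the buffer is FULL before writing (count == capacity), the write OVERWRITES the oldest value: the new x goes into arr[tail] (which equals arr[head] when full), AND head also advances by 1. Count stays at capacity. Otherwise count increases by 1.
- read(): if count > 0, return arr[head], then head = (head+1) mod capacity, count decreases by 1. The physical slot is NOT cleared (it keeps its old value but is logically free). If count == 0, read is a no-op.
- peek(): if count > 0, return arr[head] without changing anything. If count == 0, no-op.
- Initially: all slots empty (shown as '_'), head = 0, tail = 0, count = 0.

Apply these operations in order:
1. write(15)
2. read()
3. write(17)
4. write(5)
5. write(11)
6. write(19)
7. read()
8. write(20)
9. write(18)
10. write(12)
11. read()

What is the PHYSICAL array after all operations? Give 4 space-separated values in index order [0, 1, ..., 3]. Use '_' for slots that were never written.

After op 1 (write(15)): arr=[15 _ _ _] head=0 tail=1 count=1
After op 2 (read()): arr=[15 _ _ _] head=1 tail=1 count=0
After op 3 (write(17)): arr=[15 17 _ _] head=1 tail=2 count=1
After op 4 (write(5)): arr=[15 17 5 _] head=1 tail=3 count=2
After op 5 (write(11)): arr=[15 17 5 11] head=1 tail=0 count=3
After op 6 (write(19)): arr=[19 17 5 11] head=1 tail=1 count=4
After op 7 (read()): arr=[19 17 5 11] head=2 tail=1 count=3
After op 8 (write(20)): arr=[19 20 5 11] head=2 tail=2 count=4
After op 9 (write(18)): arr=[19 20 18 11] head=3 tail=3 count=4
After op 10 (write(12)): arr=[19 20 18 12] head=0 tail=0 count=4
After op 11 (read()): arr=[19 20 18 12] head=1 tail=0 count=3

Answer: 19 20 18 12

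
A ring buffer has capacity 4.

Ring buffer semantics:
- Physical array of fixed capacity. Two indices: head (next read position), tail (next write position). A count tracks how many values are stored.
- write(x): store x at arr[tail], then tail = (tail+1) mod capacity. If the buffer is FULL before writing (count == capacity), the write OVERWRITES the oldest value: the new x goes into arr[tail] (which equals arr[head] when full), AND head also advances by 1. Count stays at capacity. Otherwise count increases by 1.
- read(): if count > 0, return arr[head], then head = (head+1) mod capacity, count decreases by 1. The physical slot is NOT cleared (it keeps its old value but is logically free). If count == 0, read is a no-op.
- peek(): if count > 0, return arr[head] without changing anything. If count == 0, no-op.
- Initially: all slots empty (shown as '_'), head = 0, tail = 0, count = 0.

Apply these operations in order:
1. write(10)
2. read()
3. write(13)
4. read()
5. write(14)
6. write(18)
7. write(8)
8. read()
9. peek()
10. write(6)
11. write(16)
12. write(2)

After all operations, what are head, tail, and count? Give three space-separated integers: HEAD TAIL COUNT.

After op 1 (write(10)): arr=[10 _ _ _] head=0 tail=1 count=1
After op 2 (read()): arr=[10 _ _ _] head=1 tail=1 count=0
After op 3 (write(13)): arr=[10 13 _ _] head=1 tail=2 count=1
After op 4 (read()): arr=[10 13 _ _] head=2 tail=2 count=0
After op 5 (write(14)): arr=[10 13 14 _] head=2 tail=3 count=1
After op 6 (write(18)): arr=[10 13 14 18] head=2 tail=0 count=2
After op 7 (write(8)): arr=[8 13 14 18] head=2 tail=1 count=3
After op 8 (read()): arr=[8 13 14 18] head=3 tail=1 count=2
After op 9 (peek()): arr=[8 13 14 18] head=3 tail=1 count=2
After op 10 (write(6)): arr=[8 6 14 18] head=3 tail=2 count=3
After op 11 (write(16)): arr=[8 6 16 18] head=3 tail=3 count=4
After op 12 (write(2)): arr=[8 6 16 2] head=0 tail=0 count=4

Answer: 0 0 4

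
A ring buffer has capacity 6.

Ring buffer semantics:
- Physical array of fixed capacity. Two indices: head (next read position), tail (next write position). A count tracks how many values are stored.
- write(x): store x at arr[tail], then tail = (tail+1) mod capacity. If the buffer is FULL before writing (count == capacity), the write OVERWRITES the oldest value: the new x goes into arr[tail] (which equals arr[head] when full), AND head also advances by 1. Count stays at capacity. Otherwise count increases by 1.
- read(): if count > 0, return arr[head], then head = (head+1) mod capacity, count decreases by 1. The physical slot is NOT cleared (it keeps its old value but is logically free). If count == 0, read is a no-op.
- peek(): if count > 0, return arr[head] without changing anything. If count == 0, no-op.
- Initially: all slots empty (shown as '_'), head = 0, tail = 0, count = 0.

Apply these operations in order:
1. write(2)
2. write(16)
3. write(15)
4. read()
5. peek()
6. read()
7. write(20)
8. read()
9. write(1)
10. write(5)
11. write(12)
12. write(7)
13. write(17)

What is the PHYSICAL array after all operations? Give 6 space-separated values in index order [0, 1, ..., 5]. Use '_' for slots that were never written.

After op 1 (write(2)): arr=[2 _ _ _ _ _] head=0 tail=1 count=1
After op 2 (write(16)): arr=[2 16 _ _ _ _] head=0 tail=2 count=2
After op 3 (write(15)): arr=[2 16 15 _ _ _] head=0 tail=3 count=3
After op 4 (read()): arr=[2 16 15 _ _ _] head=1 tail=3 count=2
After op 5 (peek()): arr=[2 16 15 _ _ _] head=1 tail=3 count=2
After op 6 (read()): arr=[2 16 15 _ _ _] head=2 tail=3 count=1
After op 7 (write(20)): arr=[2 16 15 20 _ _] head=2 tail=4 count=2
After op 8 (read()): arr=[2 16 15 20 _ _] head=3 tail=4 count=1
After op 9 (write(1)): arr=[2 16 15 20 1 _] head=3 tail=5 count=2
After op 10 (write(5)): arr=[2 16 15 20 1 5] head=3 tail=0 count=3
After op 11 (write(12)): arr=[12 16 15 20 1 5] head=3 tail=1 count=4
After op 12 (write(7)): arr=[12 7 15 20 1 5] head=3 tail=2 count=5
After op 13 (write(17)): arr=[12 7 17 20 1 5] head=3 tail=3 count=6

Answer: 12 7 17 20 1 5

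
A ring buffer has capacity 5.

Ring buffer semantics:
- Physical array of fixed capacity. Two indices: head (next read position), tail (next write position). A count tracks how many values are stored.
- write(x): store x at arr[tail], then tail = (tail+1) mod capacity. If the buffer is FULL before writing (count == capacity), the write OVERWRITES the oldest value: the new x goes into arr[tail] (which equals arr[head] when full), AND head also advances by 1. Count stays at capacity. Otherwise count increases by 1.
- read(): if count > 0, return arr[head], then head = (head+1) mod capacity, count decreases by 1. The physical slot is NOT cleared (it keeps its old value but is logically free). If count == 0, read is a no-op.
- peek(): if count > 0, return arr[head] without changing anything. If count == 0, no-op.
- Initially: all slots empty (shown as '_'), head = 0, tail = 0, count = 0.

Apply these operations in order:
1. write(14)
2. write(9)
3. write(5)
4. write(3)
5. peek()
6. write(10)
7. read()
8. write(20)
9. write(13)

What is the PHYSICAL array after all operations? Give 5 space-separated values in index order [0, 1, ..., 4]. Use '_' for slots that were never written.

Answer: 20 13 5 3 10

Derivation:
After op 1 (write(14)): arr=[14 _ _ _ _] head=0 tail=1 count=1
After op 2 (write(9)): arr=[14 9 _ _ _] head=0 tail=2 count=2
After op 3 (write(5)): arr=[14 9 5 _ _] head=0 tail=3 count=3
After op 4 (write(3)): arr=[14 9 5 3 _] head=0 tail=4 count=4
After op 5 (peek()): arr=[14 9 5 3 _] head=0 tail=4 count=4
After op 6 (write(10)): arr=[14 9 5 3 10] head=0 tail=0 count=5
After op 7 (read()): arr=[14 9 5 3 10] head=1 tail=0 count=4
After op 8 (write(20)): arr=[20 9 5 3 10] head=1 tail=1 count=5
After op 9 (write(13)): arr=[20 13 5 3 10] head=2 tail=2 count=5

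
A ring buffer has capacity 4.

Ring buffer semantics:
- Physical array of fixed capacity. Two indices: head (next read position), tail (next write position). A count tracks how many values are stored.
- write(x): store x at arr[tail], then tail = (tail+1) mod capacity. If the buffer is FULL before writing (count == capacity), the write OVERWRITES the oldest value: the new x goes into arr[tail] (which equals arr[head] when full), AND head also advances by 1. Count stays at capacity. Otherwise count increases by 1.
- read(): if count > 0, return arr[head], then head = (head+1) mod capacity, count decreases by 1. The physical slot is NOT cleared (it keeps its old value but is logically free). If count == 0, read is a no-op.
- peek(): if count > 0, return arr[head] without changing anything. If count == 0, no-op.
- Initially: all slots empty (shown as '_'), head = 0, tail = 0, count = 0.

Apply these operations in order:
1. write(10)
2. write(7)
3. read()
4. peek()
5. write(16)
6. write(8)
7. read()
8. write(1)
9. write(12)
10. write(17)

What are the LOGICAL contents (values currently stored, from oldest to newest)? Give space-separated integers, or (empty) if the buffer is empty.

Answer: 8 1 12 17

Derivation:
After op 1 (write(10)): arr=[10 _ _ _] head=0 tail=1 count=1
After op 2 (write(7)): arr=[10 7 _ _] head=0 tail=2 count=2
After op 3 (read()): arr=[10 7 _ _] head=1 tail=2 count=1
After op 4 (peek()): arr=[10 7 _ _] head=1 tail=2 count=1
After op 5 (write(16)): arr=[10 7 16 _] head=1 tail=3 count=2
After op 6 (write(8)): arr=[10 7 16 8] head=1 tail=0 count=3
After op 7 (read()): arr=[10 7 16 8] head=2 tail=0 count=2
After op 8 (write(1)): arr=[1 7 16 8] head=2 tail=1 count=3
After op 9 (write(12)): arr=[1 12 16 8] head=2 tail=2 count=4
After op 10 (write(17)): arr=[1 12 17 8] head=3 tail=3 count=4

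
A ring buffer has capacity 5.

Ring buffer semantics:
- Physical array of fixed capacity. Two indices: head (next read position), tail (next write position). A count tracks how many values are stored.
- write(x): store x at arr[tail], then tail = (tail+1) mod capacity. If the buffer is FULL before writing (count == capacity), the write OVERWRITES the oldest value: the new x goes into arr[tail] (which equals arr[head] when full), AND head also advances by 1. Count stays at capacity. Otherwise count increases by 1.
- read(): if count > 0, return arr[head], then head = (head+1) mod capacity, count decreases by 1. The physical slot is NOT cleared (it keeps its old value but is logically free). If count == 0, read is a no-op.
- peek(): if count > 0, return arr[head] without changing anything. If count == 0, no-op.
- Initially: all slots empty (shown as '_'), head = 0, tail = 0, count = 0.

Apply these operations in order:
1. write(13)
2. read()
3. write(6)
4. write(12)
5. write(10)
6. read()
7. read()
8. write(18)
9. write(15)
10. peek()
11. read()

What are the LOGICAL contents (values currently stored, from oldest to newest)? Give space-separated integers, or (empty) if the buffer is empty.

After op 1 (write(13)): arr=[13 _ _ _ _] head=0 tail=1 count=1
After op 2 (read()): arr=[13 _ _ _ _] head=1 tail=1 count=0
After op 3 (write(6)): arr=[13 6 _ _ _] head=1 tail=2 count=1
After op 4 (write(12)): arr=[13 6 12 _ _] head=1 tail=3 count=2
After op 5 (write(10)): arr=[13 6 12 10 _] head=1 tail=4 count=3
After op 6 (read()): arr=[13 6 12 10 _] head=2 tail=4 count=2
After op 7 (read()): arr=[13 6 12 10 _] head=3 tail=4 count=1
After op 8 (write(18)): arr=[13 6 12 10 18] head=3 tail=0 count=2
After op 9 (write(15)): arr=[15 6 12 10 18] head=3 tail=1 count=3
After op 10 (peek()): arr=[15 6 12 10 18] head=3 tail=1 count=3
After op 11 (read()): arr=[15 6 12 10 18] head=4 tail=1 count=2

Answer: 18 15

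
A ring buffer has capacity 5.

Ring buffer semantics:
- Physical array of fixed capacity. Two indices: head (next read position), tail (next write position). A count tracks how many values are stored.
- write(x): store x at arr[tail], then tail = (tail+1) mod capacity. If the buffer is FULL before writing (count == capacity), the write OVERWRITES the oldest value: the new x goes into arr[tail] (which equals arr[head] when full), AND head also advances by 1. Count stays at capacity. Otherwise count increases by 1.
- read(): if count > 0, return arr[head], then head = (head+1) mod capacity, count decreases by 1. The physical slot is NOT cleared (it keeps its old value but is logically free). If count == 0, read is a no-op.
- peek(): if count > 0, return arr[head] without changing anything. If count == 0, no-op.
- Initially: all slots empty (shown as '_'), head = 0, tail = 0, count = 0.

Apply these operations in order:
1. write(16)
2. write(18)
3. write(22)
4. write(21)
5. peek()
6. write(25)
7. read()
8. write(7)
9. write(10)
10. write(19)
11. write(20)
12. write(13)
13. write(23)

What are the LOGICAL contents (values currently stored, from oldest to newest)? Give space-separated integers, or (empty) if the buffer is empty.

Answer: 10 19 20 13 23

Derivation:
After op 1 (write(16)): arr=[16 _ _ _ _] head=0 tail=1 count=1
After op 2 (write(18)): arr=[16 18 _ _ _] head=0 tail=2 count=2
After op 3 (write(22)): arr=[16 18 22 _ _] head=0 tail=3 count=3
After op 4 (write(21)): arr=[16 18 22 21 _] head=0 tail=4 count=4
After op 5 (peek()): arr=[16 18 22 21 _] head=0 tail=4 count=4
After op 6 (write(25)): arr=[16 18 22 21 25] head=0 tail=0 count=5
After op 7 (read()): arr=[16 18 22 21 25] head=1 tail=0 count=4
After op 8 (write(7)): arr=[7 18 22 21 25] head=1 tail=1 count=5
After op 9 (write(10)): arr=[7 10 22 21 25] head=2 tail=2 count=5
After op 10 (write(19)): arr=[7 10 19 21 25] head=3 tail=3 count=5
After op 11 (write(20)): arr=[7 10 19 20 25] head=4 tail=4 count=5
After op 12 (write(13)): arr=[7 10 19 20 13] head=0 tail=0 count=5
After op 13 (write(23)): arr=[23 10 19 20 13] head=1 tail=1 count=5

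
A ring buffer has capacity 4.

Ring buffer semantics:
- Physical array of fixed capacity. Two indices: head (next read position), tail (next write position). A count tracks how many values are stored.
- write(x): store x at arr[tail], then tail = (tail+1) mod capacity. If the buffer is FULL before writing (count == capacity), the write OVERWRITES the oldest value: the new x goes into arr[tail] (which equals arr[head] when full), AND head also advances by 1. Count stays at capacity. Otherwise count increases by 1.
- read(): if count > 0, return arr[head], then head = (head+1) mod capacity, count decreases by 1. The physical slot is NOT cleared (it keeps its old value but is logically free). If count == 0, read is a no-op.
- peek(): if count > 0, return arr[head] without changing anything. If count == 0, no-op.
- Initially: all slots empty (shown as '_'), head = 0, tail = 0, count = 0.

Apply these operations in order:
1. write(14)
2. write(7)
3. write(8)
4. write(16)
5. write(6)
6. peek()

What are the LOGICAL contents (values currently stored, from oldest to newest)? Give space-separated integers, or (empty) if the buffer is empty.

After op 1 (write(14)): arr=[14 _ _ _] head=0 tail=1 count=1
After op 2 (write(7)): arr=[14 7 _ _] head=0 tail=2 count=2
After op 3 (write(8)): arr=[14 7 8 _] head=0 tail=3 count=3
After op 4 (write(16)): arr=[14 7 8 16] head=0 tail=0 count=4
After op 5 (write(6)): arr=[6 7 8 16] head=1 tail=1 count=4
After op 6 (peek()): arr=[6 7 8 16] head=1 tail=1 count=4

Answer: 7 8 16 6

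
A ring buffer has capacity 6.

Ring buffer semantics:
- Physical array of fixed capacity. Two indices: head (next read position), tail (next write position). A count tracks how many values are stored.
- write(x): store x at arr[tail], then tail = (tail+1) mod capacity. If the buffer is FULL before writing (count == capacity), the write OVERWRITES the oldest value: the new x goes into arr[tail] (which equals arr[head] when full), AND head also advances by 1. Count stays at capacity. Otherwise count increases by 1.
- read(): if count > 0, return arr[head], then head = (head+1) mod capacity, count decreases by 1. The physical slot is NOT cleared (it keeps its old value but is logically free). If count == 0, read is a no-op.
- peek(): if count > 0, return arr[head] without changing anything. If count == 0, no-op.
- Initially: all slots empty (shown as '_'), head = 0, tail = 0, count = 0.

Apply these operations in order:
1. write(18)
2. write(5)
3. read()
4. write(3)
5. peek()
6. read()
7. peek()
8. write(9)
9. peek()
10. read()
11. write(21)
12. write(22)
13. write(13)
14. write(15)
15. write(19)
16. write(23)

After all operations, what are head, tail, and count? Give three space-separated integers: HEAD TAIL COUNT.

After op 1 (write(18)): arr=[18 _ _ _ _ _] head=0 tail=1 count=1
After op 2 (write(5)): arr=[18 5 _ _ _ _] head=0 tail=2 count=2
After op 3 (read()): arr=[18 5 _ _ _ _] head=1 tail=2 count=1
After op 4 (write(3)): arr=[18 5 3 _ _ _] head=1 tail=3 count=2
After op 5 (peek()): arr=[18 5 3 _ _ _] head=1 tail=3 count=2
After op 6 (read()): arr=[18 5 3 _ _ _] head=2 tail=3 count=1
After op 7 (peek()): arr=[18 5 3 _ _ _] head=2 tail=3 count=1
After op 8 (write(9)): arr=[18 5 3 9 _ _] head=2 tail=4 count=2
After op 9 (peek()): arr=[18 5 3 9 _ _] head=2 tail=4 count=2
After op 10 (read()): arr=[18 5 3 9 _ _] head=3 tail=4 count=1
After op 11 (write(21)): arr=[18 5 3 9 21 _] head=3 tail=5 count=2
After op 12 (write(22)): arr=[18 5 3 9 21 22] head=3 tail=0 count=3
After op 13 (write(13)): arr=[13 5 3 9 21 22] head=3 tail=1 count=4
After op 14 (write(15)): arr=[13 15 3 9 21 22] head=3 tail=2 count=5
After op 15 (write(19)): arr=[13 15 19 9 21 22] head=3 tail=3 count=6
After op 16 (write(23)): arr=[13 15 19 23 21 22] head=4 tail=4 count=6

Answer: 4 4 6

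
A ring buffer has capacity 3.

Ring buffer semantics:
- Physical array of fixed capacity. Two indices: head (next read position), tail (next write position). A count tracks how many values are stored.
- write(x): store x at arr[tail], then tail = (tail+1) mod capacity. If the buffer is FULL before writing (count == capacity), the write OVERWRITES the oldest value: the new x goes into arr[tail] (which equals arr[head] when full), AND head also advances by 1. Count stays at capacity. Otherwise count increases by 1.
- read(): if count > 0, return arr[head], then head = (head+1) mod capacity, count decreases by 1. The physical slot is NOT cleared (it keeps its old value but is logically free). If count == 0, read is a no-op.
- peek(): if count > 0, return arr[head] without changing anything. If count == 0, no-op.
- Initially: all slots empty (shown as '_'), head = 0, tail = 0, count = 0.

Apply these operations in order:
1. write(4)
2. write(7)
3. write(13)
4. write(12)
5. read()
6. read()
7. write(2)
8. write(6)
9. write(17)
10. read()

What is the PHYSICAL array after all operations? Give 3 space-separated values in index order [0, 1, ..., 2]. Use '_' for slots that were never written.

After op 1 (write(4)): arr=[4 _ _] head=0 tail=1 count=1
After op 2 (write(7)): arr=[4 7 _] head=0 tail=2 count=2
After op 3 (write(13)): arr=[4 7 13] head=0 tail=0 count=3
After op 4 (write(12)): arr=[12 7 13] head=1 tail=1 count=3
After op 5 (read()): arr=[12 7 13] head=2 tail=1 count=2
After op 6 (read()): arr=[12 7 13] head=0 tail=1 count=1
After op 7 (write(2)): arr=[12 2 13] head=0 tail=2 count=2
After op 8 (write(6)): arr=[12 2 6] head=0 tail=0 count=3
After op 9 (write(17)): arr=[17 2 6] head=1 tail=1 count=3
After op 10 (read()): arr=[17 2 6] head=2 tail=1 count=2

Answer: 17 2 6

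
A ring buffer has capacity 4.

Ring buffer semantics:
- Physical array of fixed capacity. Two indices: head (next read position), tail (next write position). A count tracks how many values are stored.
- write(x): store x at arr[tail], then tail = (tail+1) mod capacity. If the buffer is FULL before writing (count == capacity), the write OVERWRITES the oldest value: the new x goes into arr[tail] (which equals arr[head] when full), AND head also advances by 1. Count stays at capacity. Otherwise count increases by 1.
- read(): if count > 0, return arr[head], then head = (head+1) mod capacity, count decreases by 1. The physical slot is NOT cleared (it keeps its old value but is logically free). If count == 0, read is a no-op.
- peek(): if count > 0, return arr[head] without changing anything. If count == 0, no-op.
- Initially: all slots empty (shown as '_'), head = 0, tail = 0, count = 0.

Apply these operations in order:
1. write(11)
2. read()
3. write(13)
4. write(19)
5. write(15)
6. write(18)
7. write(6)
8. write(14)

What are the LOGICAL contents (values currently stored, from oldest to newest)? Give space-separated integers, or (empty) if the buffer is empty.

Answer: 15 18 6 14

Derivation:
After op 1 (write(11)): arr=[11 _ _ _] head=0 tail=1 count=1
After op 2 (read()): arr=[11 _ _ _] head=1 tail=1 count=0
After op 3 (write(13)): arr=[11 13 _ _] head=1 tail=2 count=1
After op 4 (write(19)): arr=[11 13 19 _] head=1 tail=3 count=2
After op 5 (write(15)): arr=[11 13 19 15] head=1 tail=0 count=3
After op 6 (write(18)): arr=[18 13 19 15] head=1 tail=1 count=4
After op 7 (write(6)): arr=[18 6 19 15] head=2 tail=2 count=4
After op 8 (write(14)): arr=[18 6 14 15] head=3 tail=3 count=4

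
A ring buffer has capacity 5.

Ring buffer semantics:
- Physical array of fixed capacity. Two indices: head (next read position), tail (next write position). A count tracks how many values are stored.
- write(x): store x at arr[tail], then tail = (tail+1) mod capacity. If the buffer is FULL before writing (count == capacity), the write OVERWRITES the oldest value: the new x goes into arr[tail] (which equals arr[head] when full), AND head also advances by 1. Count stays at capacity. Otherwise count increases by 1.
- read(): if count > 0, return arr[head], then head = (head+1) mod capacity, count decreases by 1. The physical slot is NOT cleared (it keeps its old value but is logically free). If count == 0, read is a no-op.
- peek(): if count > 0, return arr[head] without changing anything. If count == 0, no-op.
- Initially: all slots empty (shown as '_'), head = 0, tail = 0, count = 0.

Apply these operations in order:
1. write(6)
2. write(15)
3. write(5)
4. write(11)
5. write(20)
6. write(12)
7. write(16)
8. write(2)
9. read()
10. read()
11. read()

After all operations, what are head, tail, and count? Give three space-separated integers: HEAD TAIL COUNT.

Answer: 1 3 2

Derivation:
After op 1 (write(6)): arr=[6 _ _ _ _] head=0 tail=1 count=1
After op 2 (write(15)): arr=[6 15 _ _ _] head=0 tail=2 count=2
After op 3 (write(5)): arr=[6 15 5 _ _] head=0 tail=3 count=3
After op 4 (write(11)): arr=[6 15 5 11 _] head=0 tail=4 count=4
After op 5 (write(20)): arr=[6 15 5 11 20] head=0 tail=0 count=5
After op 6 (write(12)): arr=[12 15 5 11 20] head=1 tail=1 count=5
After op 7 (write(16)): arr=[12 16 5 11 20] head=2 tail=2 count=5
After op 8 (write(2)): arr=[12 16 2 11 20] head=3 tail=3 count=5
After op 9 (read()): arr=[12 16 2 11 20] head=4 tail=3 count=4
After op 10 (read()): arr=[12 16 2 11 20] head=0 tail=3 count=3
After op 11 (read()): arr=[12 16 2 11 20] head=1 tail=3 count=2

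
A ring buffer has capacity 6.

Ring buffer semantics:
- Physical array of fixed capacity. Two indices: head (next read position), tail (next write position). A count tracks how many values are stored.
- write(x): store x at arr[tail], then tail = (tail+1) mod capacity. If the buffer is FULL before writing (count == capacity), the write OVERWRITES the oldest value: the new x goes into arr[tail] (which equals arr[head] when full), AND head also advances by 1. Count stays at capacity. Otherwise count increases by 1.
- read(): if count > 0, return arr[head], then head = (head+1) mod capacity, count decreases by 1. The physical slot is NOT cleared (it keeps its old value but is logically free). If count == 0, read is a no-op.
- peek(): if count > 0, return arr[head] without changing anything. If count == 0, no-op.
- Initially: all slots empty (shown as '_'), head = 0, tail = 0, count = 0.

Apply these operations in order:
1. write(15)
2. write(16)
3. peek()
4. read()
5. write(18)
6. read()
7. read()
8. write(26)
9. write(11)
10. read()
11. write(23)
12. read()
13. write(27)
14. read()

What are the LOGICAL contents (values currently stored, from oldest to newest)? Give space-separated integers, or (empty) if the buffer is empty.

After op 1 (write(15)): arr=[15 _ _ _ _ _] head=0 tail=1 count=1
After op 2 (write(16)): arr=[15 16 _ _ _ _] head=0 tail=2 count=2
After op 3 (peek()): arr=[15 16 _ _ _ _] head=0 tail=2 count=2
After op 4 (read()): arr=[15 16 _ _ _ _] head=1 tail=2 count=1
After op 5 (write(18)): arr=[15 16 18 _ _ _] head=1 tail=3 count=2
After op 6 (read()): arr=[15 16 18 _ _ _] head=2 tail=3 count=1
After op 7 (read()): arr=[15 16 18 _ _ _] head=3 tail=3 count=0
After op 8 (write(26)): arr=[15 16 18 26 _ _] head=3 tail=4 count=1
After op 9 (write(11)): arr=[15 16 18 26 11 _] head=3 tail=5 count=2
After op 10 (read()): arr=[15 16 18 26 11 _] head=4 tail=5 count=1
After op 11 (write(23)): arr=[15 16 18 26 11 23] head=4 tail=0 count=2
After op 12 (read()): arr=[15 16 18 26 11 23] head=5 tail=0 count=1
After op 13 (write(27)): arr=[27 16 18 26 11 23] head=5 tail=1 count=2
After op 14 (read()): arr=[27 16 18 26 11 23] head=0 tail=1 count=1

Answer: 27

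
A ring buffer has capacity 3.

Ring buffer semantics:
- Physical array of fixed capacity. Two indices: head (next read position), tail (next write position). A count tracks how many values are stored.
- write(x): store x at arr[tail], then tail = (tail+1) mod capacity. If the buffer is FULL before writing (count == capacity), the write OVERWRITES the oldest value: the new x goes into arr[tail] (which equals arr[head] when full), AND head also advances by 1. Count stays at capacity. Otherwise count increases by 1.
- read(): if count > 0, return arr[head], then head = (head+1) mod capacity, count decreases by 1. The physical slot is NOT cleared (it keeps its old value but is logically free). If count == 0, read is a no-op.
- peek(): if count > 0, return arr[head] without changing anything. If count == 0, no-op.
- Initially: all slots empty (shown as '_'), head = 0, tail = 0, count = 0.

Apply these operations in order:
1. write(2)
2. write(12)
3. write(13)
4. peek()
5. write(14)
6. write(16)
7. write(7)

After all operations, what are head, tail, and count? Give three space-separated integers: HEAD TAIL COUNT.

After op 1 (write(2)): arr=[2 _ _] head=0 tail=1 count=1
After op 2 (write(12)): arr=[2 12 _] head=0 tail=2 count=2
After op 3 (write(13)): arr=[2 12 13] head=0 tail=0 count=3
After op 4 (peek()): arr=[2 12 13] head=0 tail=0 count=3
After op 5 (write(14)): arr=[14 12 13] head=1 tail=1 count=3
After op 6 (write(16)): arr=[14 16 13] head=2 tail=2 count=3
After op 7 (write(7)): arr=[14 16 7] head=0 tail=0 count=3

Answer: 0 0 3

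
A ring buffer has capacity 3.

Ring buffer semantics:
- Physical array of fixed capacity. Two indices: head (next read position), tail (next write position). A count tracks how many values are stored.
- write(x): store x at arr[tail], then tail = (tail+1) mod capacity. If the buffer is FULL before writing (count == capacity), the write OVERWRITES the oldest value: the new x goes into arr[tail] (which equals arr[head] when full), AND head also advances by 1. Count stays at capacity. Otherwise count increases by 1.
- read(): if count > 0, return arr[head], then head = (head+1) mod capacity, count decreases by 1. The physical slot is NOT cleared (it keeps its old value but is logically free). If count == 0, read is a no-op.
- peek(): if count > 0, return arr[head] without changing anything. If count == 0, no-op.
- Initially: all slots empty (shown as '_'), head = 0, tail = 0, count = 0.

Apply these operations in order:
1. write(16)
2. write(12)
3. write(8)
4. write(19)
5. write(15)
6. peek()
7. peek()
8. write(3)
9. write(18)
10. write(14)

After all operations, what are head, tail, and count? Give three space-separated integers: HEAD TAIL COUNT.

After op 1 (write(16)): arr=[16 _ _] head=0 tail=1 count=1
After op 2 (write(12)): arr=[16 12 _] head=0 tail=2 count=2
After op 3 (write(8)): arr=[16 12 8] head=0 tail=0 count=3
After op 4 (write(19)): arr=[19 12 8] head=1 tail=1 count=3
After op 5 (write(15)): arr=[19 15 8] head=2 tail=2 count=3
After op 6 (peek()): arr=[19 15 8] head=2 tail=2 count=3
After op 7 (peek()): arr=[19 15 8] head=2 tail=2 count=3
After op 8 (write(3)): arr=[19 15 3] head=0 tail=0 count=3
After op 9 (write(18)): arr=[18 15 3] head=1 tail=1 count=3
After op 10 (write(14)): arr=[18 14 3] head=2 tail=2 count=3

Answer: 2 2 3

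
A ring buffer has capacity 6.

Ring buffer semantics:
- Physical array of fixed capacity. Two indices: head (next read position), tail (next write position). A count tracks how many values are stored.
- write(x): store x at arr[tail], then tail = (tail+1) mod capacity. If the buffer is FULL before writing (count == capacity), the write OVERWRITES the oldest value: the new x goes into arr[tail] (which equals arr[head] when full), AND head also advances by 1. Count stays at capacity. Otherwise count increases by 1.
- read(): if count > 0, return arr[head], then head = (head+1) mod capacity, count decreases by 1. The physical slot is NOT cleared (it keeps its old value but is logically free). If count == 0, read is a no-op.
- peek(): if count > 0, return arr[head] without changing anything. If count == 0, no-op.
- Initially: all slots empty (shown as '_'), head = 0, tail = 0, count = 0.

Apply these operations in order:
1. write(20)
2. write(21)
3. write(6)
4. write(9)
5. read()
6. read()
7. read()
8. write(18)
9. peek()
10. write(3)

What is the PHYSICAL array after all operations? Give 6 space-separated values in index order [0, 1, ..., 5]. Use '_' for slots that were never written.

Answer: 20 21 6 9 18 3

Derivation:
After op 1 (write(20)): arr=[20 _ _ _ _ _] head=0 tail=1 count=1
After op 2 (write(21)): arr=[20 21 _ _ _ _] head=0 tail=2 count=2
After op 3 (write(6)): arr=[20 21 6 _ _ _] head=0 tail=3 count=3
After op 4 (write(9)): arr=[20 21 6 9 _ _] head=0 tail=4 count=4
After op 5 (read()): arr=[20 21 6 9 _ _] head=1 tail=4 count=3
After op 6 (read()): arr=[20 21 6 9 _ _] head=2 tail=4 count=2
After op 7 (read()): arr=[20 21 6 9 _ _] head=3 tail=4 count=1
After op 8 (write(18)): arr=[20 21 6 9 18 _] head=3 tail=5 count=2
After op 9 (peek()): arr=[20 21 6 9 18 _] head=3 tail=5 count=2
After op 10 (write(3)): arr=[20 21 6 9 18 3] head=3 tail=0 count=3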